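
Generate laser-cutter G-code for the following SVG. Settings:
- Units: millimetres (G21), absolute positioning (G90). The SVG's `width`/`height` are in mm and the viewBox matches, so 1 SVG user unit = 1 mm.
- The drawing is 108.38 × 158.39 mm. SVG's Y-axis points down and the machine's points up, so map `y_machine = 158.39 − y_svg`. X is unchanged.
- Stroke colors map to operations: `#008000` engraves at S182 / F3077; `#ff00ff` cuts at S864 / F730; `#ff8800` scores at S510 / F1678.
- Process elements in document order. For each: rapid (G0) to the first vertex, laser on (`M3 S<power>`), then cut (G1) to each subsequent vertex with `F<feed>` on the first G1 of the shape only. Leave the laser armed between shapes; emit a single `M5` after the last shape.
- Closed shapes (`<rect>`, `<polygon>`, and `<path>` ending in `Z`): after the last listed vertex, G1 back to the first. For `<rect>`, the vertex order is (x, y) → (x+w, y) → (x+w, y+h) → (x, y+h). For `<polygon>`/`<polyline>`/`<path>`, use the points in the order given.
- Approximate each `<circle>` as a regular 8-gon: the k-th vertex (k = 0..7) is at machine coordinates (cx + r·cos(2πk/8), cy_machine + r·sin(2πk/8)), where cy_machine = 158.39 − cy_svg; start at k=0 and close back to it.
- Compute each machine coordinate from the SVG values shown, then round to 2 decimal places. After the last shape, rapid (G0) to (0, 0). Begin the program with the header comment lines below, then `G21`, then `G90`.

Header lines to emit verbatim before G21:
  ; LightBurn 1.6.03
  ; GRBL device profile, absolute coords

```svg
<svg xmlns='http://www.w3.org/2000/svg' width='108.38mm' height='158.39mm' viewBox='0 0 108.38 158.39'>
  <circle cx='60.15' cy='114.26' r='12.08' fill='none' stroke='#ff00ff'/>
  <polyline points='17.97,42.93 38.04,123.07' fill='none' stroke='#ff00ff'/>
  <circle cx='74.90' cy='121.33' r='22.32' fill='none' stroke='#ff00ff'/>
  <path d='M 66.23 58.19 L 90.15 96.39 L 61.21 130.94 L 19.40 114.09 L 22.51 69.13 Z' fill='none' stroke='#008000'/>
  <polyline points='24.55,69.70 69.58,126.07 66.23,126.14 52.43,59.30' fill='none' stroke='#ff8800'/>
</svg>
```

; LightBurn 1.6.03
; GRBL device profile, absolute coords
G21
G90
G0 X72.23 Y44.13
M3 S864
G1 X68.69 Y52.67 F730
G1 X60.15 Y56.21
G1 X51.61 Y52.67
G1 X48.07 Y44.13
G1 X51.61 Y35.59
G1 X60.15 Y32.05
G1 X68.69 Y35.59
G1 X72.23 Y44.13
G0 X17.97 Y115.46
M3 S864
G1 X38.04 Y35.32 F730
G0 X97.22 Y37.06
M3 S864
G1 X90.68 Y52.84 F730
G1 X74.90 Y59.38
G1 X59.12 Y52.84
G1 X52.58 Y37.06
G1 X59.12 Y21.28
G1 X74.90 Y14.74
G1 X90.68 Y21.28
G1 X97.22 Y37.06
G0 X66.23 Y100.20
M3 S182
G1 X90.15 Y62.00 F3077
G1 X61.21 Y27.45
G1 X19.40 Y44.30
G1 X22.51 Y89.26
G1 X66.23 Y100.20
G0 X24.55 Y88.69
M3 S510
G1 X69.58 Y32.32 F1678
G1 X66.23 Y32.25
G1 X52.43 Y99.09
M5
G0 X0.00 Y0.00

Since the viewBox matches the mm dimensions, user units are millimetres directly. The only transform is the Y-flip y_m = 158.39 − y_svg.

Shape 1 is a circle drawn with `<circle>`. Its stroke #ff00ff means cut at S864, F730. After flipping Y the toolpath is (72.23,44.13) → (68.69,52.67) → (60.15,56.21) → (51.61,52.67) → (48.07,44.13) → (51.61,35.59) → (60.15,32.05) → (68.69,35.59) → (72.23,44.13), returning to the start.

Shape 2 is a line segment drawn with `<polyline>`. Its stroke #ff00ff means cut at S864, F730. After flipping Y the toolpath is (17.97,115.46) → (38.04,35.32).

Shape 3 is a circle drawn with `<circle>`. Its stroke #ff00ff means cut at S864, F730. After flipping Y the toolpath is (97.22,37.06) → (90.68,52.84) → (74.90,59.38) → (59.12,52.84) → (52.58,37.06) → (59.12,21.28) → (74.90,14.74) → (90.68,21.28) → (97.22,37.06), returning to the start.

Shape 4 is a regular polygon drawn with `<path>`. Its stroke #008000 means engrave at S182, F3077. After flipping Y the toolpath is (66.23,100.20) → (90.15,62.00) → (61.21,27.45) → (19.40,44.30) → (22.51,89.26) → (66.23,100.20), returning to the start.

Shape 5 is a open polyline drawn with `<polyline>`. Its stroke #ff8800 means score at S510, F1678. After flipping Y the toolpath is (24.55,88.69) → (69.58,32.32) → (66.23,32.25) → (52.43,99.09).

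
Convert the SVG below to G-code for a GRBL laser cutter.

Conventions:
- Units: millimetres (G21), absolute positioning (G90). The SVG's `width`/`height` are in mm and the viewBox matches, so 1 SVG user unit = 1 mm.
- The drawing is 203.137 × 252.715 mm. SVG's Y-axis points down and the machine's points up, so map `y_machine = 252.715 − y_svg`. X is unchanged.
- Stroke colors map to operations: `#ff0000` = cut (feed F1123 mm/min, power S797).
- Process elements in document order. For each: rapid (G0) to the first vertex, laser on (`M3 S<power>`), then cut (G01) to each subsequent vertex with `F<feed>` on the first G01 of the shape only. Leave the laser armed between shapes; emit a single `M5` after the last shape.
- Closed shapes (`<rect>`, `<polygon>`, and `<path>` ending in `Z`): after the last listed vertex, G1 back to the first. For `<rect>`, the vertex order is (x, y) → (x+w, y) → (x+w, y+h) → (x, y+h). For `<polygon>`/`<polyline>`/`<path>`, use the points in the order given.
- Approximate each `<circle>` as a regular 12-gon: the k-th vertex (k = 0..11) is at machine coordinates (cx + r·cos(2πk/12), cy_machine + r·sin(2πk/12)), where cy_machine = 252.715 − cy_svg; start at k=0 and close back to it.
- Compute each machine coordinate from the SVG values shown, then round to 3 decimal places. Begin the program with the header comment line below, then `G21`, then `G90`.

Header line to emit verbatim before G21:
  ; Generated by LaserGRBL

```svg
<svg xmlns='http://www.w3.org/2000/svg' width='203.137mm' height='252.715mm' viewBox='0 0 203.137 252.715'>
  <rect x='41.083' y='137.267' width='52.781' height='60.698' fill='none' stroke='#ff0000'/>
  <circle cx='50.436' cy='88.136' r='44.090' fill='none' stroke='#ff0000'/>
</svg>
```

; Generated by LaserGRBL
G21
G90
G0 X41.083 Y115.448
M3 S797
G01 X93.864 Y115.448 F1123
G01 X93.864 Y54.750
G01 X41.083 Y54.750
G01 X41.083 Y115.448
G0 X94.526 Y164.579
M3 S797
G01 X88.619 Y186.624 F1123
G01 X72.481 Y202.762
G01 X50.436 Y208.669
G01 X28.391 Y202.762
G01 X12.253 Y186.624
G01 X6.346 Y164.579
G01 X12.253 Y142.534
G01 X28.391 Y126.396
G01 X50.436 Y120.489
G01 X72.481 Y126.396
G01 X88.619 Y142.534
G01 X94.526 Y164.579
M5

1 u = 1 mm; y_m = 252.715 − y.

[1] `<rect>` rectangle, #ff0000→cut S797 F1123: (41.083,115.448) → (93.864,115.448) → (93.864,54.750) → (41.083,54.750) → (41.083,115.448) (closed)

[2] `<circle>` circle, #ff0000→cut S797 F1123: (94.526,164.579) → (88.619,186.624) → (72.481,202.762) → (50.436,208.669) → (28.391,202.762) → (12.253,186.624) → (6.346,164.579) → (12.253,142.534) → (28.391,126.396) → (50.436,120.489) → (72.481,126.396) → (88.619,142.534) → (94.526,164.579) (closed)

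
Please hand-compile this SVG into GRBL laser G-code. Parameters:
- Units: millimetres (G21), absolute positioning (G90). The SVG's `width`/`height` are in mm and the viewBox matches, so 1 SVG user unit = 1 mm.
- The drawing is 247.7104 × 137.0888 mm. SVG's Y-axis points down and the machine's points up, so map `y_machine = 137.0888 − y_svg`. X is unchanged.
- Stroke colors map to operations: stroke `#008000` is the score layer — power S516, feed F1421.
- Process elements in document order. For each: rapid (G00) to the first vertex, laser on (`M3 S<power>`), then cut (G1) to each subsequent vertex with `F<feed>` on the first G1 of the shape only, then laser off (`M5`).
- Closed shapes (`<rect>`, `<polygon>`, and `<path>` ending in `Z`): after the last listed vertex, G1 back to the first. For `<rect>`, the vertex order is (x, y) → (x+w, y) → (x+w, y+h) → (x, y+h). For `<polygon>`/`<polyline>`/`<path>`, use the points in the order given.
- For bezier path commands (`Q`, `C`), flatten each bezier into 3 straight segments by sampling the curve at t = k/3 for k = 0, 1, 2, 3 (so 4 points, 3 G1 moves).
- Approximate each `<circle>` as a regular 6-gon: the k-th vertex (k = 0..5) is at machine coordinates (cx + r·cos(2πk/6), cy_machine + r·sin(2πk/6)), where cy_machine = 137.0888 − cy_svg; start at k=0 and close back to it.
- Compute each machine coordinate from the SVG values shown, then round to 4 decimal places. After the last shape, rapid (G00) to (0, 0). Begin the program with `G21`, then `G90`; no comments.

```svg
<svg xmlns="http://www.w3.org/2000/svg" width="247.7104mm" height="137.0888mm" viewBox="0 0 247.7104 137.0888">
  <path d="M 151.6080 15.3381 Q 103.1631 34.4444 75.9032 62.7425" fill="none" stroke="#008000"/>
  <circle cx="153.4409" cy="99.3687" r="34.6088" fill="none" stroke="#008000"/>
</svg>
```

viewBox `0 0 247.7104 137.0888` with mm width/height → 1 unit = 1 mm. Flip: y_m = 137.0888 − y_svg.

**Shape 1** — `<path>` quadratic bezier, stroke `#008000` → score (S516, F1421). Control points (SVG): P0=(151.6080,15.3381), P1=(103.1631,34.4444), P2=(75.9032,62.7425); sampled at t=k/3. Machine vertices: (151.6080,121.7507) → (121.6653,107.9919) → (96.4304,92.1904) → (75.9032,74.3463). Open path.

**Shape 2** — `<circle>` circle, stroke `#008000` → score (S516, F1421). Machine vertices: (188.0497,37.7201) → (170.7453,67.6922) → (136.1365,67.6922) → (118.8321,37.7201) → (136.1365,7.7480) → (170.7453,7.7480) → (188.0497,37.7201). Closed: final G1 returns to the first vertex.

G21
G90
G00 X151.6080 Y121.7507
M3 S516
G1 X121.6653 Y107.9919 F1421
G1 X96.4304 Y92.1904
G1 X75.9032 Y74.3463
M5
G00 X188.0497 Y37.7201
M3 S516
G1 X170.7453 Y67.6922 F1421
G1 X136.1365 Y67.6922
G1 X118.8321 Y37.7201
G1 X136.1365 Y7.7480
G1 X170.7453 Y7.7480
G1 X188.0497 Y37.7201
M5
G00 X0.0000 Y0.0000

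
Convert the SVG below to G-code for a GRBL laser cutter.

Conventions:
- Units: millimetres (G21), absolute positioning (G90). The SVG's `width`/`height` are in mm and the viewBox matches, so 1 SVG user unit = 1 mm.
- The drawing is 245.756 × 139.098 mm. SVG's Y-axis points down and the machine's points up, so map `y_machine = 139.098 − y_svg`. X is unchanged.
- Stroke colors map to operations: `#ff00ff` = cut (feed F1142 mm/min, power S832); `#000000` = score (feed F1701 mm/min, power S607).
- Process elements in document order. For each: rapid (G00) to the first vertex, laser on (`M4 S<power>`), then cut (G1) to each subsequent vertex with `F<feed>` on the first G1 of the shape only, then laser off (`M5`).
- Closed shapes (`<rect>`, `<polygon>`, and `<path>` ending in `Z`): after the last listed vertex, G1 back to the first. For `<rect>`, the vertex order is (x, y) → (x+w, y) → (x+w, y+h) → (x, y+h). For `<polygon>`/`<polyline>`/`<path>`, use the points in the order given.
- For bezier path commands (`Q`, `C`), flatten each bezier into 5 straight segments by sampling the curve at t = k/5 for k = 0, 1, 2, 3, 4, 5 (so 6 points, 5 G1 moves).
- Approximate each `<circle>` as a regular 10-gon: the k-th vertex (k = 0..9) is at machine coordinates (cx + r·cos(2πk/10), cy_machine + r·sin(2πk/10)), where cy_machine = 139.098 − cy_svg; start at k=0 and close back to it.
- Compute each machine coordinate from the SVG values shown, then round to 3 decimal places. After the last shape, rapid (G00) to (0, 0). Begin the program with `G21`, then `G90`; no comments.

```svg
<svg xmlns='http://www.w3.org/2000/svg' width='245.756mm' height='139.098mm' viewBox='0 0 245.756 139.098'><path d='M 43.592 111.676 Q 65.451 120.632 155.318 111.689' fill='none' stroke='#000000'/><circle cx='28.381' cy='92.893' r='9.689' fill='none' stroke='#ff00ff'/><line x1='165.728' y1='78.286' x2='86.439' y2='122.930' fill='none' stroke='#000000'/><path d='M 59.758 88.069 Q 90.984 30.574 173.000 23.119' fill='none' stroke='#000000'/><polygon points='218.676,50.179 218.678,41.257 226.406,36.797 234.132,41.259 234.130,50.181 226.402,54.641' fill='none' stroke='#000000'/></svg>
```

viewBox `0 0 245.756 139.098` with mm width/height → 1 unit = 1 mm. Flip: y_m = 139.098 − y_svg.

**Shape 1** — `<path>` quadratic bezier, stroke `#000000` → score (S607, F1701). Control points (SVG): P0=(43.592,111.676), P1=(65.451,120.632), P2=(155.318,111.689); sampled at t=k/5. Machine vertices: (43.592,27.422) → (55.056,24.556) → (71.960,23.121) → (94.306,23.118) → (122.092,24.548) → (155.318,27.409). Open path.

**Shape 2** — `<circle>` circle, stroke `#ff00ff` → cut (S832, F1142). Machine vertices: (38.070,46.205) → (36.220,51.900) → (31.375,55.420) → (25.387,55.420) → (20.542,51.900) → (18.692,46.205) → (20.542,40.510) → (25.387,36.990) → (31.375,36.990) → (36.220,40.510) → (38.070,46.205). Closed: final G1 returns to the first vertex.

**Shape 3** — `<line>` line segment, stroke `#000000` → score (S607, F1701). Machine vertices: (165.728,60.812) → (86.439,16.168). Open path.

**Shape 4** — `<path>` quadratic bezier, stroke `#000000` → score (S607, F1701). Control points (SVG): P0=(59.758,88.069), P1=(90.984,30.574), P2=(173.000,23.119); sampled at t=k/5. Machine vertices: (59.758,51.029) → (74.280,72.025) → (92.865,89.019) → (115.514,102.009) → (142.225,110.995) → (173.000,115.979). Open path.

**Shape 5** — `<polygon>` regular polygon, stroke `#000000` → score (S607, F1701). Machine vertices: (218.676,88.919) → (218.678,97.841) → (226.406,102.301) → (234.132,97.839) → (234.130,88.917) → (226.402,84.457) → (218.676,88.919). Closed: final G1 returns to the first vertex.

G21
G90
G00 X43.592 Y27.422
M4 S607
G1 X55.056 Y24.556 F1701
G1 X71.960 Y23.121
G1 X94.306 Y23.118
G1 X122.092 Y24.548
G1 X155.318 Y27.409
M5
G00 X38.070 Y46.205
M4 S832
G1 X36.220 Y51.900 F1142
G1 X31.375 Y55.420
G1 X25.387 Y55.420
G1 X20.542 Y51.900
G1 X18.692 Y46.205
G1 X20.542 Y40.510
G1 X25.387 Y36.990
G1 X31.375 Y36.990
G1 X36.220 Y40.510
G1 X38.070 Y46.205
M5
G00 X165.728 Y60.812
M4 S607
G1 X86.439 Y16.168 F1701
M5
G00 X59.758 Y51.029
M4 S607
G1 X74.280 Y72.025 F1701
G1 X92.865 Y89.019
G1 X115.514 Y102.009
G1 X142.225 Y110.995
G1 X173.000 Y115.979
M5
G00 X218.676 Y88.919
M4 S607
G1 X218.678 Y97.841 F1701
G1 X226.406 Y102.301
G1 X234.132 Y97.839
G1 X234.130 Y88.917
G1 X226.402 Y84.457
G1 X218.676 Y88.919
M5
G00 X0.000 Y0.000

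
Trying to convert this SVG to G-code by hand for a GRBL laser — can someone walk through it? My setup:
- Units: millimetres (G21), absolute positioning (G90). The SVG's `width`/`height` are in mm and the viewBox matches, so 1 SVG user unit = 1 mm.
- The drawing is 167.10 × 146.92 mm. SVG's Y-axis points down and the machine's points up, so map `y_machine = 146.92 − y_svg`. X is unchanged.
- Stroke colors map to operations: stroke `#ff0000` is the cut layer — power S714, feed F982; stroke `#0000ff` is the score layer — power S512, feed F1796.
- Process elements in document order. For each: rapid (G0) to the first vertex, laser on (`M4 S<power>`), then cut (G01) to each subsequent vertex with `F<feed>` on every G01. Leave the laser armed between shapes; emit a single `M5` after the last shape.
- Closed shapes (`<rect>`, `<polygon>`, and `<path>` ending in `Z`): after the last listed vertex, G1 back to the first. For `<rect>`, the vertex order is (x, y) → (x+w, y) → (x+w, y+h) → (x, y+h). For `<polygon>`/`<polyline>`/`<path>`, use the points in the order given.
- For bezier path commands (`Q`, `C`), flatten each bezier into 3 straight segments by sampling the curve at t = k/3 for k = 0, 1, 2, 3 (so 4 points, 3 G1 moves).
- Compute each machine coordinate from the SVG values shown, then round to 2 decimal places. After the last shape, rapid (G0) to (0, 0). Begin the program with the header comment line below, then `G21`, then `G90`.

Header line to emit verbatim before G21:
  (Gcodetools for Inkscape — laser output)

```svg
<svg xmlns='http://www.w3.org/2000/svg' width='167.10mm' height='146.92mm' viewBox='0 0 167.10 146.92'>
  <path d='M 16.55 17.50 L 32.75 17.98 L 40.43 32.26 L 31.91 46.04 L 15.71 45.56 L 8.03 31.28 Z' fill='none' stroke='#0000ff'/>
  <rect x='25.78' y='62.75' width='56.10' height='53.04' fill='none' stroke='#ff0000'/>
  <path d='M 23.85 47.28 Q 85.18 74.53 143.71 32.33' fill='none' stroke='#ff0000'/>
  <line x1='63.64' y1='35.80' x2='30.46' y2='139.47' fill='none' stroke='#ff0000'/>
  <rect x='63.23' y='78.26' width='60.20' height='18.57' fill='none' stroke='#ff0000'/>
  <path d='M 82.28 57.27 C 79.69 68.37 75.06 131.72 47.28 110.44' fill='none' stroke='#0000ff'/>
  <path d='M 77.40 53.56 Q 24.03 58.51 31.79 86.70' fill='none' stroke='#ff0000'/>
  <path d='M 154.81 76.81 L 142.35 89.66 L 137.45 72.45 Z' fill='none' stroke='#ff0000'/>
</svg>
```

Since the viewBox matches the mm dimensions, user units are millimetres directly. The only transform is the Y-flip y_m = 146.92 − y_svg.

Shape 1 is a regular polygon drawn with `<path>`. Its stroke #0000ff means score at S512, F1796. After flipping Y the toolpath is (16.55,129.42) → (32.75,128.94) → (40.43,114.66) → (31.91,100.88) → (15.71,101.36) → (8.03,115.64) → (16.55,129.42), returning to the start.

Shape 2 is a rectangle drawn with `<rect>`. Its stroke #ff0000 means cut at S714, F982. After flipping Y the toolpath is (25.78,84.17) → (81.88,84.17) → (81.88,31.13) → (25.78,31.13) → (25.78,84.17), returning to the start.

Shape 3 is a quadratic bezier drawn with `<path>`. Its stroke #ff0000 means cut at S714, F982. After flipping Y the toolpath is (23.85,99.64) → (64.43,89.19) → (104.38,94.17) → (143.71,114.59).

Shape 4 is a line segment drawn with `<line>`. Its stroke #ff0000 means cut at S714, F982. After flipping Y the toolpath is (63.64,111.12) → (30.46,7.45).

Shape 5 is a rectangle drawn with `<rect>`. Its stroke #ff0000 means cut at S714, F982. After flipping Y the toolpath is (63.23,68.66) → (123.43,68.66) → (123.43,50.09) → (63.23,50.09) → (63.23,68.66), returning to the start.

Shape 6 is a cubic bezier drawn with `<path>`. Its stroke #0000ff means score at S512, F1796. After flipping Y the toolpath is (82.28,89.65) → (78.23,66.20) → (68.13,38.34) → (47.28,36.48).

Shape 7 is a quadratic bezier drawn with `<path>`. Its stroke #ff0000 means cut at S714, F982. After flipping Y the toolpath is (77.40,93.36) → (48.61,87.48) → (33.41,76.43) → (31.79,60.22).

Shape 8 is a regular polygon drawn with `<path>`. Its stroke #ff0000 means cut at S714, F982. After flipping Y the toolpath is (154.81,70.11) → (142.35,57.26) → (137.45,74.47) → (154.81,70.11), returning to the start.

(Gcodetools for Inkscape — laser output)
G21
G90
G0 X16.55 Y129.42
M4 S512
G01 X32.75 Y128.94 F1796
G01 X40.43 Y114.66 F1796
G01 X31.91 Y100.88 F1796
G01 X15.71 Y101.36 F1796
G01 X8.03 Y115.64 F1796
G01 X16.55 Y129.42 F1796
G0 X25.78 Y84.17
M4 S714
G01 X81.88 Y84.17 F982
G01 X81.88 Y31.13 F982
G01 X25.78 Y31.13 F982
G01 X25.78 Y84.17 F982
G0 X23.85 Y99.64
M4 S714
G01 X64.43 Y89.19 F982
G01 X104.38 Y94.17 F982
G01 X143.71 Y114.59 F982
G0 X63.64 Y111.12
M4 S714
G01 X30.46 Y7.45 F982
G0 X63.23 Y68.66
M4 S714
G01 X123.43 Y68.66 F982
G01 X123.43 Y50.09 F982
G01 X63.23 Y50.09 F982
G01 X63.23 Y68.66 F982
G0 X82.28 Y89.65
M4 S512
G01 X78.23 Y66.20 F1796
G01 X68.13 Y38.34 F1796
G01 X47.28 Y36.48 F1796
G0 X77.40 Y93.36
M4 S714
G01 X48.61 Y87.48 F982
G01 X33.41 Y76.43 F982
G01 X31.79 Y60.22 F982
G0 X154.81 Y70.11
M4 S714
G01 X142.35 Y57.26 F982
G01 X137.45 Y74.47 F982
G01 X154.81 Y70.11 F982
M5
G0 X0.00 Y0.00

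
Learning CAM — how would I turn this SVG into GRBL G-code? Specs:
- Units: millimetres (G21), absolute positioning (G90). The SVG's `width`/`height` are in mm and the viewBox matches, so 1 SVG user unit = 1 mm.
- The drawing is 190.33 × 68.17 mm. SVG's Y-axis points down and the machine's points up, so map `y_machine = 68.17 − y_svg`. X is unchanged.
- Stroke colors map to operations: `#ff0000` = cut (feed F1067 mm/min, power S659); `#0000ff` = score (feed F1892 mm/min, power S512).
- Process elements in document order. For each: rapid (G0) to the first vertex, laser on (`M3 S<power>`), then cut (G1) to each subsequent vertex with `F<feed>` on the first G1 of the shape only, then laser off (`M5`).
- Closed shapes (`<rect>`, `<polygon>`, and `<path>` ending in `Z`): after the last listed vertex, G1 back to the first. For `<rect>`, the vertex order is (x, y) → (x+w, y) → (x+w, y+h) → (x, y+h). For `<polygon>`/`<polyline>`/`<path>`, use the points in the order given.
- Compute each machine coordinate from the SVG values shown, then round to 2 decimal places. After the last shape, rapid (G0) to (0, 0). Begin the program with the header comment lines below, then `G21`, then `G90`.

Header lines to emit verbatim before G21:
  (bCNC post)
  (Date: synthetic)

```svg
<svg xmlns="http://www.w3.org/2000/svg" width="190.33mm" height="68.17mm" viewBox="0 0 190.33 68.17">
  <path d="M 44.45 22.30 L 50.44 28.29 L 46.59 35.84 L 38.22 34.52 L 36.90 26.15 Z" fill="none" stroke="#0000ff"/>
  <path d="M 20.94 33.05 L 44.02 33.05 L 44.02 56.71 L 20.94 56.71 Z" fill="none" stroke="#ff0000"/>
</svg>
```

(bCNC post)
(Date: synthetic)
G21
G90
G0 X44.45 Y45.87
M3 S512
G1 X50.44 Y39.88 F1892
G1 X46.59 Y32.33
G1 X38.22 Y33.65
G1 X36.90 Y42.02
G1 X44.45 Y45.87
M5
G0 X20.94 Y35.12
M3 S659
G1 X44.02 Y35.12 F1067
G1 X44.02 Y11.46
G1 X20.94 Y11.46
G1 X20.94 Y35.12
M5
G0 X0.00 Y0.00

Since the viewBox matches the mm dimensions, user units are millimetres directly. The only transform is the Y-flip y_m = 68.17 − y_svg.

Shape 1 is a regular polygon drawn with `<path>`. Its stroke #0000ff means score at S512, F1892. After flipping Y the toolpath is (44.45,45.87) → (50.44,39.88) → (46.59,32.33) → (38.22,33.65) → (36.90,42.02) → (44.45,45.87), returning to the start.

Shape 2 is a rectangle drawn with `<path>`. Its stroke #ff0000 means cut at S659, F1067. After flipping Y the toolpath is (20.94,35.12) → (44.02,35.12) → (44.02,11.46) → (20.94,11.46) → (20.94,35.12), returning to the start.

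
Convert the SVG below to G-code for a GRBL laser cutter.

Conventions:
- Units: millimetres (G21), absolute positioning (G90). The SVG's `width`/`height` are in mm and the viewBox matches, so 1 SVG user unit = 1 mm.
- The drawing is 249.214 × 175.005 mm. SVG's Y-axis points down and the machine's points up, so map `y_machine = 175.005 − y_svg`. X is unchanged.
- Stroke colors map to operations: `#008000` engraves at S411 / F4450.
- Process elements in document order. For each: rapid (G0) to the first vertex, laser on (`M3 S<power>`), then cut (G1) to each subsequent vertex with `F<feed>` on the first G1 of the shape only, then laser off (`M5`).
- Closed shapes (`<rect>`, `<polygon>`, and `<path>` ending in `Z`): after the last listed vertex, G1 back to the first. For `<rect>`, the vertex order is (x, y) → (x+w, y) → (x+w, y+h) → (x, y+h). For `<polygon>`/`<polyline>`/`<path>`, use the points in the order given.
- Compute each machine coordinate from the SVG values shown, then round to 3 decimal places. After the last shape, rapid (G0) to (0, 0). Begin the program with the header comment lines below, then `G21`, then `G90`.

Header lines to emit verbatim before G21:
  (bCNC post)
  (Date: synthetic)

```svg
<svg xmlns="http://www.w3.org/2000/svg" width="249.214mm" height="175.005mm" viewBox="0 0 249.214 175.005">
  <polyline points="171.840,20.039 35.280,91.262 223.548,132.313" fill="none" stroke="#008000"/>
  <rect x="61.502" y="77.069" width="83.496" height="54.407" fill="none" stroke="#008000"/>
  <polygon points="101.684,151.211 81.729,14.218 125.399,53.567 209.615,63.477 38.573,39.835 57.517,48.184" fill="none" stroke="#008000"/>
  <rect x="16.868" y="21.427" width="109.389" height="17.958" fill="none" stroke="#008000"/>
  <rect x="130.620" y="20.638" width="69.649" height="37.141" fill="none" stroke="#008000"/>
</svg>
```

1 u = 1 mm; y_m = 175.005 − y.

[1] `<polyline>` open polyline, #008000→engrave S411 F4450: (171.840,154.966) → (35.280,83.743) → (223.548,42.692)

[2] `<rect>` rectangle, #008000→engrave S411 F4450: (61.502,97.936) → (144.998,97.936) → (144.998,43.529) → (61.502,43.529) → (61.502,97.936) (closed)

[3] `<polygon>` closed polygon, #008000→engrave S411 F4450: (101.684,23.794) → (81.729,160.787) → (125.399,121.438) → (209.615,111.528) → (38.573,135.170) → (57.517,126.821) → (101.684,23.794) (closed)

[4] `<rect>` rectangle, #008000→engrave S411 F4450: (16.868,153.578) → (126.257,153.578) → (126.257,135.620) → (16.868,135.620) → (16.868,153.578) (closed)

[5] `<rect>` rectangle, #008000→engrave S411 F4450: (130.620,154.367) → (200.269,154.367) → (200.269,117.226) → (130.620,117.226) → (130.620,154.367) (closed)

(bCNC post)
(Date: synthetic)
G21
G90
G0 X171.840 Y154.966
M3 S411
G1 X35.280 Y83.743 F4450
G1 X223.548 Y42.692
M5
G0 X61.502 Y97.936
M3 S411
G1 X144.998 Y97.936 F4450
G1 X144.998 Y43.529
G1 X61.502 Y43.529
G1 X61.502 Y97.936
M5
G0 X101.684 Y23.794
M3 S411
G1 X81.729 Y160.787 F4450
G1 X125.399 Y121.438
G1 X209.615 Y111.528
G1 X38.573 Y135.170
G1 X57.517 Y126.821
G1 X101.684 Y23.794
M5
G0 X16.868 Y153.578
M3 S411
G1 X126.257 Y153.578 F4450
G1 X126.257 Y135.620
G1 X16.868 Y135.620
G1 X16.868 Y153.578
M5
G0 X130.620 Y154.367
M3 S411
G1 X200.269 Y154.367 F4450
G1 X200.269 Y117.226
G1 X130.620 Y117.226
G1 X130.620 Y154.367
M5
G0 X0.000 Y0.000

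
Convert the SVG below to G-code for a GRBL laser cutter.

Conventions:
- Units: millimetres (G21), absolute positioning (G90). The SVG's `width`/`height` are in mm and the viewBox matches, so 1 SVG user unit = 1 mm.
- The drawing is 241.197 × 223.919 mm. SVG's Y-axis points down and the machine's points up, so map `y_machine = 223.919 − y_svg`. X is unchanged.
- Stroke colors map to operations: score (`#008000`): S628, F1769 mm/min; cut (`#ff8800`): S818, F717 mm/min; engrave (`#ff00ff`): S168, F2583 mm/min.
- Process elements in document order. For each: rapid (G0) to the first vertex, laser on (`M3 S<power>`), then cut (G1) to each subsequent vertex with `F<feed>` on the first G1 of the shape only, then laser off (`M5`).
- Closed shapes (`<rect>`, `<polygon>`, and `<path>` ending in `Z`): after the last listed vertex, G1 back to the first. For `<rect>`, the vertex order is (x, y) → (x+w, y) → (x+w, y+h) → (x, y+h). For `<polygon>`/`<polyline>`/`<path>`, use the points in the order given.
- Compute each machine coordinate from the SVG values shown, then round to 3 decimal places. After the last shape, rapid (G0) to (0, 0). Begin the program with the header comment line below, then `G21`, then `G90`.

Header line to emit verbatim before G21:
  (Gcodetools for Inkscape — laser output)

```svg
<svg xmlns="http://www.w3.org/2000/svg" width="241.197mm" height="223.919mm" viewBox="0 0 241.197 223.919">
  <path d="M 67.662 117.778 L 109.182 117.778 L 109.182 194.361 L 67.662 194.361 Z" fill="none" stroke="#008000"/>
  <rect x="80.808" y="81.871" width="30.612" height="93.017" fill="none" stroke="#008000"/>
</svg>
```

Since the viewBox matches the mm dimensions, user units are millimetres directly. The only transform is the Y-flip y_m = 223.919 − y_svg.

Shape 1 is a rectangle drawn with `<path>`. Its stroke #008000 means score at S628, F1769. After flipping Y the toolpath is (67.662,106.141) → (109.182,106.141) → (109.182,29.558) → (67.662,29.558) → (67.662,106.141), returning to the start.

Shape 2 is a rectangle drawn with `<rect>`. Its stroke #008000 means score at S628, F1769. After flipping Y the toolpath is (80.808,142.048) → (111.420,142.048) → (111.420,49.031) → (80.808,49.031) → (80.808,142.048), returning to the start.

(Gcodetools for Inkscape — laser output)
G21
G90
G0 X67.662 Y106.141
M3 S628
G1 X109.182 Y106.141 F1769
G1 X109.182 Y29.558
G1 X67.662 Y29.558
G1 X67.662 Y106.141
M5
G0 X80.808 Y142.048
M3 S628
G1 X111.420 Y142.048 F1769
G1 X111.420 Y49.031
G1 X80.808 Y49.031
G1 X80.808 Y142.048
M5
G0 X0.000 Y0.000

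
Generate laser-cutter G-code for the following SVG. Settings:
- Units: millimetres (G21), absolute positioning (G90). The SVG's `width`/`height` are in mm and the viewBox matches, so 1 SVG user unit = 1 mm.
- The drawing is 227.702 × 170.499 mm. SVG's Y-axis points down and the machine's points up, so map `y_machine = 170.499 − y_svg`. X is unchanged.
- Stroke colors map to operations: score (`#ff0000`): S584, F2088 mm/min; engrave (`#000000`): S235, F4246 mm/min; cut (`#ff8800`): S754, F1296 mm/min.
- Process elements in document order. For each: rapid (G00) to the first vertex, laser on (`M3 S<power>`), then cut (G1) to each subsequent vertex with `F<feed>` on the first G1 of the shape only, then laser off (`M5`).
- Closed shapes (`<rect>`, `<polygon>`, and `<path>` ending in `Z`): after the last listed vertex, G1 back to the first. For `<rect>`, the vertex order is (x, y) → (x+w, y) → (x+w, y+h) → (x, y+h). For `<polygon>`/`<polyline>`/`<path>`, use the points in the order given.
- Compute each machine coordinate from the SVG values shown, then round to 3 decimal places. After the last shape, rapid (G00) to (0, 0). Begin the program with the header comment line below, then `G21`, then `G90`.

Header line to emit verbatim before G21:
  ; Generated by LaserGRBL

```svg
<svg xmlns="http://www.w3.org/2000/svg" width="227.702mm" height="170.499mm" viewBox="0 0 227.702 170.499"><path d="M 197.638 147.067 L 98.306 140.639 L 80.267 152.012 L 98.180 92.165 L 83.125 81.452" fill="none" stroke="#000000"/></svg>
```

1 u = 1 mm; y_m = 170.499 − y.

[1] `<path>` open polyline, #000000→engrave S235 F4246: (197.638,23.432) → (98.306,29.860) → (80.267,18.487) → (98.180,78.334) → (83.125,89.047)

; Generated by LaserGRBL
G21
G90
G00 X197.638 Y23.432
M3 S235
G1 X98.306 Y29.860 F4246
G1 X80.267 Y18.487
G1 X98.180 Y78.334
G1 X83.125 Y89.047
M5
G00 X0.000 Y0.000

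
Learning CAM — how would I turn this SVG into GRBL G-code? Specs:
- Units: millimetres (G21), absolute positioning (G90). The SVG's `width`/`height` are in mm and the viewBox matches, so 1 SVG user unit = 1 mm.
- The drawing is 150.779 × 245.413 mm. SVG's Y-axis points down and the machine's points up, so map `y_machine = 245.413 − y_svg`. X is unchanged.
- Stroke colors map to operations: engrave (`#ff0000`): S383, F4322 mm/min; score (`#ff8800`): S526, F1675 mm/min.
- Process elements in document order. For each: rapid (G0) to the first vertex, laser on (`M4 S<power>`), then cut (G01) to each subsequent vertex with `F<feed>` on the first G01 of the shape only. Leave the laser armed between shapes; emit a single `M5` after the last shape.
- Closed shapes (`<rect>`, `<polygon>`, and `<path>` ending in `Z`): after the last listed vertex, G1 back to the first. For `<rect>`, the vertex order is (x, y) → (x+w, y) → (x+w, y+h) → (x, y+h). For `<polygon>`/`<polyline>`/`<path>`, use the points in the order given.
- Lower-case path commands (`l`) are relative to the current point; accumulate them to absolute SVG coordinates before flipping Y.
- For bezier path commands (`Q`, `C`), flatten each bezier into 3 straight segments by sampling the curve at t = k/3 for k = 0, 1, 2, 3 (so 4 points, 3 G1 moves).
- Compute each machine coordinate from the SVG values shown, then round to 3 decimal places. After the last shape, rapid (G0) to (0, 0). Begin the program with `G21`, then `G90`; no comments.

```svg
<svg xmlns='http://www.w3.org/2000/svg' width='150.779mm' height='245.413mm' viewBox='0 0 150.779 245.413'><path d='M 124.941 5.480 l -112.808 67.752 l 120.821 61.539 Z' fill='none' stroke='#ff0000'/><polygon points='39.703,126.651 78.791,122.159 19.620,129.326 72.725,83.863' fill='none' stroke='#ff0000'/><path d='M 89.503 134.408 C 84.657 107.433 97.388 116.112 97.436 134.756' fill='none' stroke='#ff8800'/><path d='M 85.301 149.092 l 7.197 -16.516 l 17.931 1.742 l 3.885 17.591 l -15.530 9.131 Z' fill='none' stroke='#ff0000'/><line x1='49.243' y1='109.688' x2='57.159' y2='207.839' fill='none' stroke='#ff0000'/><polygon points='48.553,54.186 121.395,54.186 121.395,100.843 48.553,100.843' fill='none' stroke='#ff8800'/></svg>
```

viewBox `0 0 150.779 245.413` with mm width/height → 1 unit = 1 mm. Flip: y_m = 245.413 − y_svg.

**Shape 1** — `<path>` closed polygon, stroke `#ff0000` → engrave (S383, F4322). Machine vertices: (124.941,239.933) → (12.133,172.181) → (132.954,110.642) → (124.941,239.933). Closed: final G1 returns to the first vertex.

**Shape 2** — `<polygon>` closed polygon, stroke `#ff0000` → engrave (S383, F4322). Machine vertices: (39.703,118.762) → (78.791,123.254) → (19.620,116.087) → (72.725,161.550) → (39.703,118.762). Closed: final G1 returns to the first vertex.

**Shape 3** — `<path>` cubic bezier, stroke `#ff8800` → score (S526, F1675). Control points (SVG): P0=(89.503,134.408), P1=(84.657,107.433), P2=(97.388,116.112), P3=(97.436,134.756); sampled at t=k/3. Machine vertices: (89.503,111.005) → (89.395,127.047) → (94.281,125.028) → (97.436,110.657). Open path.

**Shape 4** — `<path>` regular polygon, stroke `#ff0000` → engrave (S383, F4322). Machine vertices: (85.301,96.321) → (92.498,112.837) → (110.429,111.095) → (114.314,93.504) → (98.784,84.373) → (85.301,96.321). Closed: final G1 returns to the first vertex.

**Shape 5** — `<line>` line segment, stroke `#ff0000` → engrave (S383, F4322). Machine vertices: (49.243,135.725) → (57.159,37.574). Open path.

**Shape 6** — `<polygon>` rectangle, stroke `#ff8800` → score (S526, F1675). Machine vertices: (48.553,191.227) → (121.395,191.227) → (121.395,144.570) → (48.553,144.570) → (48.553,191.227). Closed: final G1 returns to the first vertex.

G21
G90
G0 X124.941 Y239.933
M4 S383
G01 X12.133 Y172.181 F4322
G01 X132.954 Y110.642
G01 X124.941 Y239.933
G0 X39.703 Y118.762
M4 S383
G01 X78.791 Y123.254 F4322
G01 X19.620 Y116.087
G01 X72.725 Y161.550
G01 X39.703 Y118.762
G0 X89.503 Y111.005
M4 S526
G01 X89.395 Y127.047 F1675
G01 X94.281 Y125.028
G01 X97.436 Y110.657
G0 X85.301 Y96.321
M4 S383
G01 X92.498 Y112.837 F4322
G01 X110.429 Y111.095
G01 X114.314 Y93.504
G01 X98.784 Y84.373
G01 X85.301 Y96.321
G0 X49.243 Y135.725
M4 S383
G01 X57.159 Y37.574 F4322
G0 X48.553 Y191.227
M4 S526
G01 X121.395 Y191.227 F1675
G01 X121.395 Y144.570
G01 X48.553 Y144.570
G01 X48.553 Y191.227
M5
G0 X0.000 Y0.000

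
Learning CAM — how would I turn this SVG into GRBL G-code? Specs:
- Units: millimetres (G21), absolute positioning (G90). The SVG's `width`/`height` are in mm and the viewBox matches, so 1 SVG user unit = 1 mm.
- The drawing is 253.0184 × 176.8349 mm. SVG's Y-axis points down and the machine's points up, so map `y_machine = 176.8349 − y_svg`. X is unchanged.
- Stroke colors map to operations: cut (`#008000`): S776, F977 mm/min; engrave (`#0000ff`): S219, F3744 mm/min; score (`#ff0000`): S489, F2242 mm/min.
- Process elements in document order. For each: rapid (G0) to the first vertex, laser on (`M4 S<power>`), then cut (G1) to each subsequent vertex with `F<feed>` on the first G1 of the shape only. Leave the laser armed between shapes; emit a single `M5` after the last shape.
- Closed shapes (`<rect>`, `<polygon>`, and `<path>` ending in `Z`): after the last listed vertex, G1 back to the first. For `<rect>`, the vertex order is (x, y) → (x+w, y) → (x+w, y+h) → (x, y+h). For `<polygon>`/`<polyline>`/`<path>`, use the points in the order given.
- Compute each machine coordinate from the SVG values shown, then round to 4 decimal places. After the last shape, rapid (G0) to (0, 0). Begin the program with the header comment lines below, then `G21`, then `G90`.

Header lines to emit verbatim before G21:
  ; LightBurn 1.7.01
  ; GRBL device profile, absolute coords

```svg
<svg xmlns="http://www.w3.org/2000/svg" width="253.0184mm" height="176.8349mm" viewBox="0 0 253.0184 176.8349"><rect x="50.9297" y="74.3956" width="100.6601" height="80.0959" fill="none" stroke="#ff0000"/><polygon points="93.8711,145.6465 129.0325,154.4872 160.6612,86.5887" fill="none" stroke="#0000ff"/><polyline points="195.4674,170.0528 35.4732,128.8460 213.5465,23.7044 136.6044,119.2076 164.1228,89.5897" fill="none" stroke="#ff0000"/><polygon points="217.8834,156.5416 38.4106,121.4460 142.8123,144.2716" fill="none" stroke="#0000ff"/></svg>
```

viewBox `0 0 253.0184 176.8349` with mm width/height → 1 unit = 1 mm. Flip: y_m = 176.8349 − y_svg.

**Shape 1** — `<rect>` rectangle, stroke `#ff0000` → score (S489, F2242). Machine vertices: (50.9297,102.4393) → (151.5898,102.4393) → (151.5898,22.3434) → (50.9297,22.3434) → (50.9297,102.4393). Closed: final G1 returns to the first vertex.

**Shape 2** — `<polygon>` closed polygon, stroke `#0000ff` → engrave (S219, F3744). Machine vertices: (93.8711,31.1884) → (129.0325,22.3477) → (160.6612,90.2462) → (93.8711,31.1884). Closed: final G1 returns to the first vertex.

**Shape 3** — `<polyline>` open polyline, stroke `#ff0000` → score (S489, F2242). Machine vertices: (195.4674,6.7821) → (35.4732,47.9889) → (213.5465,153.1305) → (136.6044,57.6273) → (164.1228,87.2452). Open path.

**Shape 4** — `<polygon>` closed polygon, stroke `#0000ff` → engrave (S219, F3744). Machine vertices: (217.8834,20.2933) → (38.4106,55.3889) → (142.8123,32.5633) → (217.8834,20.2933). Closed: final G1 returns to the first vertex.

; LightBurn 1.7.01
; GRBL device profile, absolute coords
G21
G90
G0 X50.9297 Y102.4393
M4 S489
G1 X151.5898 Y102.4393 F2242
G1 X151.5898 Y22.3434
G1 X50.9297 Y22.3434
G1 X50.9297 Y102.4393
G0 X93.8711 Y31.1884
M4 S219
G1 X129.0325 Y22.3477 F3744
G1 X160.6612 Y90.2462
G1 X93.8711 Y31.1884
G0 X195.4674 Y6.7821
M4 S489
G1 X35.4732 Y47.9889 F2242
G1 X213.5465 Y153.1305
G1 X136.6044 Y57.6273
G1 X164.1228 Y87.2452
G0 X217.8834 Y20.2933
M4 S219
G1 X38.4106 Y55.3889 F3744
G1 X142.8123 Y32.5633
G1 X217.8834 Y20.2933
M5
G0 X0.0000 Y0.0000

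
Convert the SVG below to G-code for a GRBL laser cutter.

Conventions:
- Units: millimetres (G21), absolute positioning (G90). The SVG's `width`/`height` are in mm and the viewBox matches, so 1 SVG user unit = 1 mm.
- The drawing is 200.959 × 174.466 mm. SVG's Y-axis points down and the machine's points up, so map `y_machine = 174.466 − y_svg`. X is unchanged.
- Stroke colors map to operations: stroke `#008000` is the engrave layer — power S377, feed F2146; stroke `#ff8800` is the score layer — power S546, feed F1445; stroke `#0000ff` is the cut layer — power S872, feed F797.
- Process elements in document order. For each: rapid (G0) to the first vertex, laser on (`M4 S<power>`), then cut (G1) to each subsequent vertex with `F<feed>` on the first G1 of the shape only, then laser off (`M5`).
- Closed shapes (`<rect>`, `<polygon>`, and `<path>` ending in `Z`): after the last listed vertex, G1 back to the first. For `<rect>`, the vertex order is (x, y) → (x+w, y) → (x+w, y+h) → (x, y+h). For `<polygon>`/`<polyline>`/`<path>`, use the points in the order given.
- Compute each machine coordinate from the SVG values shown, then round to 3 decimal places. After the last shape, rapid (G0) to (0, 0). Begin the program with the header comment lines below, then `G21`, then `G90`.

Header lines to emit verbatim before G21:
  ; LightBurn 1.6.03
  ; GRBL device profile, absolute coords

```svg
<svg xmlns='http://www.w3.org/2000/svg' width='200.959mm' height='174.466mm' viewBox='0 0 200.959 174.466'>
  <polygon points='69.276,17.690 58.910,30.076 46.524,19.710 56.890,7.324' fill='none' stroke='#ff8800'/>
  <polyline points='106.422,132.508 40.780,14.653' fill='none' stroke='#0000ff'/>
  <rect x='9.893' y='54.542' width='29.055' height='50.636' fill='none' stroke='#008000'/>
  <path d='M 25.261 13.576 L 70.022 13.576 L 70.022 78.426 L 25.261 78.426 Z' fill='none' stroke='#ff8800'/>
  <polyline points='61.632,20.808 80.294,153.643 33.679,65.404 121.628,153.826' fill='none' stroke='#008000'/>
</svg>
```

; LightBurn 1.6.03
; GRBL device profile, absolute coords
G21
G90
G0 X69.276 Y156.776
M4 S546
G1 X58.910 Y144.390 F1445
G1 X46.524 Y154.756
G1 X56.890 Y167.142
G1 X69.276 Y156.776
M5
G0 X106.422 Y41.958
M4 S872
G1 X40.780 Y159.813 F797
M5
G0 X9.893 Y119.924
M4 S377
G1 X38.948 Y119.924 F2146
G1 X38.948 Y69.288
G1 X9.893 Y69.288
G1 X9.893 Y119.924
M5
G0 X25.261 Y160.890
M4 S546
G1 X70.022 Y160.890 F1445
G1 X70.022 Y96.040
G1 X25.261 Y96.040
G1 X25.261 Y160.890
M5
G0 X61.632 Y153.658
M4 S377
G1 X80.294 Y20.823 F2146
G1 X33.679 Y109.062
G1 X121.628 Y20.640
M5
G0 X0.000 Y0.000

Since the viewBox matches the mm dimensions, user units are millimetres directly. The only transform is the Y-flip y_m = 174.466 − y_svg.

Shape 1 is a regular polygon drawn with `<polygon>`. Its stroke #ff8800 means score at S546, F1445. After flipping Y the toolpath is (69.276,156.776) → (58.910,144.390) → (46.524,154.756) → (56.890,167.142) → (69.276,156.776), returning to the start.

Shape 2 is a line segment drawn with `<polyline>`. Its stroke #0000ff means cut at S872, F797. After flipping Y the toolpath is (106.422,41.958) → (40.780,159.813).

Shape 3 is a rectangle drawn with `<rect>`. Its stroke #008000 means engrave at S377, F2146. After flipping Y the toolpath is (9.893,119.924) → (38.948,119.924) → (38.948,69.288) → (9.893,69.288) → (9.893,119.924), returning to the start.

Shape 4 is a rectangle drawn with `<path>`. Its stroke #ff8800 means score at S546, F1445. After flipping Y the toolpath is (25.261,160.890) → (70.022,160.890) → (70.022,96.040) → (25.261,96.040) → (25.261,160.890), returning to the start.

Shape 5 is a open polyline drawn with `<polyline>`. Its stroke #008000 means engrave at S377, F2146. After flipping Y the toolpath is (61.632,153.658) → (80.294,20.823) → (33.679,109.062) → (121.628,20.640).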